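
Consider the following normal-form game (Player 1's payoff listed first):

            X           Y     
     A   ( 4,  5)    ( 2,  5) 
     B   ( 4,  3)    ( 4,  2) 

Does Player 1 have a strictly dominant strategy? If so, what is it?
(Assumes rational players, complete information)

No strictly dominant strategy exists for Player 1

Work:
A strategy strictly dominates another if it gives a strictly higher payoff against every opponent action. Compare each pair of P1's strategies column-by-column:
  A vs B: [4 vs 4, 2 vs 4] → A does not strictly dominate B (column X: 4 ≤ 4)
  B vs A: [4 vs 4, 4 vs 2] → B does not strictly dominate A (column X: 4 ≤ 4)
No single strategy strictly dominates all others → no strictly dominant strategy.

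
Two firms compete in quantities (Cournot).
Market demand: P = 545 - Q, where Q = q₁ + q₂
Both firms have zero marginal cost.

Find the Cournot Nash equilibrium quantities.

q₁* = q₂* = 181.67; P* = 181.67

Work:
Profit: π_i = P·q_i = (a - q_i - q_j)·q_i
FOC: ∂π_i/∂q_i = a - 2q_i - q_j = 0
Reaction function: q_i = (545 - q_j)/2
Symmetry: q* = 545/3 = 181.67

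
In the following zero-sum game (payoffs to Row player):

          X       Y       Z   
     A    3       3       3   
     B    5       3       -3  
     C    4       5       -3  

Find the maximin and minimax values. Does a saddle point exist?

Maximin = 3, Minimax = 3, Saddle: True

Work:
Row minimums: [3, -3, -3] → maximin = 3
Column maximums: [5, 5, 3] → minimax = 3
Saddle point exists! Game value = 3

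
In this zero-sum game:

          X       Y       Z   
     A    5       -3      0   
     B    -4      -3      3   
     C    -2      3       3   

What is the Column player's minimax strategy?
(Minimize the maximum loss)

Column should play Y or Z (all achieve the minimum), value = 3

Work:
Column player minimizes Row's maximum payoff:
Column X: max payoff to Row = 5
Column Y: max payoff to Row = 3
Column Z: max payoff to Row = 3
Minimum is 3, achieved by columns Y, Z (tied).
Each of Y or Z is a minimax strategy.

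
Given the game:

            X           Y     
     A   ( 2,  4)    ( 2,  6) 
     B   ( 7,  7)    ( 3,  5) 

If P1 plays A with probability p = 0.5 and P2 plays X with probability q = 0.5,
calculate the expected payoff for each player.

E[P1] = 3.5, E[P2] = 5.5

Work:
E[P1] = p·q·π₁(A,X) + p·(1-q)·π₁(A,Y) + (1-p)·q·π₁(B,X) + (1-p)·(1-q)·π₁(B,Y)
= 0.5·0.5·2 + 0.5·0.5·2 + 0.5·0.5·7 + 0.5·0.5·3
= 3.5

E[P2] = 5.5 (similar calculation)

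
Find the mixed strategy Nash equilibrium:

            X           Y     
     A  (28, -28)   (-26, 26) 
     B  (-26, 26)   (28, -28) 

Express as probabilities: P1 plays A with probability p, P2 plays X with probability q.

p = 0.5, q = 0.5

Work:
Find probabilities that make opponent indifferent:
P2 chooses q to make P1 indifferent between A and B
P1 chooses p to make P2 indifferent between X and Y
Mixed NE: P1 plays (A: 0.5, B: 0.5), P2 plays (X: 0.5, Y: 0.5)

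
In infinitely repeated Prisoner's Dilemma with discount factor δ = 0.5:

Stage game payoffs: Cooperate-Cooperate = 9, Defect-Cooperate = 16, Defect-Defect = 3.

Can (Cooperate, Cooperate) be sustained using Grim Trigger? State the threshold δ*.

δ* = 0.5385; since δ = 0.5 < 0.5385, cooperation cannot be sustained

Work:
For Grim Trigger:
Cooperate forever: 9/(1-δ)
Defect then punished: 16 + 3·δ/(1-δ)
Need: 9/(1-δ) ≥ 16 + 3·δ/(1-δ)
Solving: δ ≥ (T-R)/(T-P) = (16-9)/(16-3) = 0.5385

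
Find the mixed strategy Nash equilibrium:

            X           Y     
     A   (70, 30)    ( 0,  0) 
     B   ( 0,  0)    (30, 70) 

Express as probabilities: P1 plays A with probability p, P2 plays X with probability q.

p = 0.7, q = 0.3

Work:
Find probabilities that make opponent indifferent:
P2 chooses q to make P1 indifferent between A and B
P1 chooses p to make P2 indifferent between X and Y
Mixed NE: P1 plays (A: 0.7, B: 0.3), P2 plays (X: 0.3, Y: 0.7)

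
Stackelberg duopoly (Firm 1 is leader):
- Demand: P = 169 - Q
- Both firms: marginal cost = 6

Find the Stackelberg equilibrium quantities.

q₁* (leader) = 81.5, q₂* (follower) = 40.75

Work:
Follower's reaction: q₂ = (a - c - q₁)/2
Leader substitutes: π₁ = q₁·(a - q₁ - (a-c-q₁)/2 - c)
FOC: q₁* = (169 - 6)/2 = 81.50
Then: q₂* = (169 - 6 - 81.5)/2 = 40.75
Leader has first-mover advantage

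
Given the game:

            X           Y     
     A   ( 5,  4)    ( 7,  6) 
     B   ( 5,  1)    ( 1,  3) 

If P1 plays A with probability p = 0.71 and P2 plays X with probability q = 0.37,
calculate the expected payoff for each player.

E[P1] = 5.1638, E[P2] = 4.39

Work:
E[P1] = p·q·π₁(A,X) + p·(1-q)·π₁(A,Y) + (1-p)·q·π₁(B,X) + (1-p)·(1-q)·π₁(B,Y)
= 0.71·0.37·5 + 0.71·0.63·7 + 0.29·0.37·5 + 0.29·0.63·1
= 5.1638

E[P2] = 4.39 (similar calculation)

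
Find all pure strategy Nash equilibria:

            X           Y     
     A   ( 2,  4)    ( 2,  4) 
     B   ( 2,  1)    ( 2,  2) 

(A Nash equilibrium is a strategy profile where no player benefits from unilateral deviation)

Nash equilibrium: (A, X), (A, Y), (B, Y)

Work:
Best responses:
  P1 vs X: payoffs [2, 2] → best response A/B (payoff 2)
  P1 vs Y: payoffs [2, 2] → best response A/B (payoff 2)
  P2 vs A: payoffs [4, 4] → best response X/Y (payoff 4)
  P2 vs B: payoffs [1, 2] → best response Y (payoff 2)
Mutual best responses: (A,X), (A,Y), (B,Y) → Nash equilibria.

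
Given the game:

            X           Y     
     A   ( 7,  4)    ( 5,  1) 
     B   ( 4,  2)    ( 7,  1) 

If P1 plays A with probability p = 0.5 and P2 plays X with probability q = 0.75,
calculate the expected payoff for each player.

E[P1] = 5.625, E[P2] = 2.5

Work:
E[P1] = p·q·π₁(A,X) + p·(1-q)·π₁(A,Y) + (1-p)·q·π₁(B,X) + (1-p)·(1-q)·π₁(B,Y)
= 0.5·0.75·7 + 0.5·0.25·5 + 0.5·0.75·4 + 0.5·0.25·7
= 5.625

E[P2] = 2.5 (similar calculation)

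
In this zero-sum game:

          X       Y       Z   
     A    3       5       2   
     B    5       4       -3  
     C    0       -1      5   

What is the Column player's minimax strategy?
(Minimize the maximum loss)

Column should play X or Y or Z (all achieve the minimum), value = 5

Work:
Column player minimizes Row's maximum payoff:
Column X: max payoff to Row = 5
Column Y: max payoff to Row = 5
Column Z: max payoff to Row = 5
Minimum is 5, achieved by columns X, Y, Z (tied).
Each of X or Y or Z is a minimax strategy.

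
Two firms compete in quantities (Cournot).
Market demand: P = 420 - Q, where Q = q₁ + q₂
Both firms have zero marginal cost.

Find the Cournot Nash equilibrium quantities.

q₁* = q₂* = 140.0; P* = 140.0

Work:
Profit: π_i = P·q_i = (a - q_i - q_j)·q_i
FOC: ∂π_i/∂q_i = a - 2q_i - q_j = 0
Reaction function: q_i = (420 - q_j)/2
Symmetry: q* = 420/3 = 140.0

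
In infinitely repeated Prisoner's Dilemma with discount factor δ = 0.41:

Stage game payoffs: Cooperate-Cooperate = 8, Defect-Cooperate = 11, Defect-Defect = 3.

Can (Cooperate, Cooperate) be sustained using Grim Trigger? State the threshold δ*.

δ* = 0.375; since δ = 0.41 ≥ 0.375, cooperation can be sustained

Work:
For Grim Trigger:
Cooperate forever: 8/(1-δ)
Defect then punished: 11 + 3·δ/(1-δ)
Need: 8/(1-δ) ≥ 11 + 3·δ/(1-δ)
Solving: δ ≥ (T-R)/(T-P) = (11-8)/(11-3) = 0.375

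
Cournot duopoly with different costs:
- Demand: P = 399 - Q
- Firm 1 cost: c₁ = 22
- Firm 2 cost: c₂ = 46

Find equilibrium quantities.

q₁* = 133.67, q₂* = 109.67

Work:
Reaction: q₁ = (399 - 22 - q₂)/2
Reaction: q₂ = (399 - 46 - q₁)/2
Solve simultaneously:
q₁* = (399 - 2×22 + 46)/3 = 133.67
q₂* = (399 - 2×46 + 22)/3 = 109.67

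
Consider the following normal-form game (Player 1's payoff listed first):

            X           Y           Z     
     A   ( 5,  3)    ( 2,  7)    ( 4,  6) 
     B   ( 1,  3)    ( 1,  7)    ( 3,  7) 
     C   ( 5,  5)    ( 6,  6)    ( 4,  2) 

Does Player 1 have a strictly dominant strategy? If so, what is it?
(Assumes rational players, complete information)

No strictly dominant strategy exists for Player 1

Work:
A strategy strictly dominates another if it gives a strictly higher payoff against every opponent action. Compare each pair of P1's strategies column-by-column:
  A vs B: [5 vs 1, 2 vs 1, 4 vs 3] → A strictly dominates B
  A vs C: [5 vs 5, 2 vs 6, 4 vs 4] → A does not strictly dominate C (column X: 5 ≤ 5)
  B vs A: [1 vs 5, 1 vs 2, 3 vs 4] → B does not strictly dominate A (column X: 1 ≤ 5)
  B vs C: [1 vs 5, 1 vs 6, 3 vs 4] → B does not strictly dominate C (column X: 1 ≤ 5)
  C vs A: [5 vs 5, 6 vs 2, 4 vs 4] → C does not strictly dominate A (column X: 5 ≤ 5)
  C vs B: [5 vs 1, 6 vs 1, 4 vs 3] → C strictly dominates B
No single strategy strictly dominates all others → no strictly dominant strategy.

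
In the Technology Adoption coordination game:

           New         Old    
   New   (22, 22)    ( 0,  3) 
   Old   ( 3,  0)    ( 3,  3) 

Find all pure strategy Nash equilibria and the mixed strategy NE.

Pure NE: (New, New) and (Old, Old); Mixed NE: p = 0.1364, q = 0.1364

Work:
Check pure NE:
(New, New): (22, 22) - no unilateral deviation beneficial
(Old, Old): (3, 3) - no unilateral deviation beneficial
Mixed NE: P1 plays New with p = 0.1364, P2 plays New with q = 0.1364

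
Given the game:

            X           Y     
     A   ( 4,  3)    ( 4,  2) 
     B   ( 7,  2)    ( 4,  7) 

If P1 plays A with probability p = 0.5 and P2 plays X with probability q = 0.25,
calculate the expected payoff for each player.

E[P1] = 4.375, E[P2] = 4.0

Work:
E[P1] = p·q·π₁(A,X) + p·(1-q)·π₁(A,Y) + (1-p)·q·π₁(B,X) + (1-p)·(1-q)·π₁(B,Y)
= 0.5·0.25·4 + 0.5·0.75·4 + 0.5·0.25·7 + 0.5·0.75·4
= 4.375

E[P2] = 4.0 (similar calculation)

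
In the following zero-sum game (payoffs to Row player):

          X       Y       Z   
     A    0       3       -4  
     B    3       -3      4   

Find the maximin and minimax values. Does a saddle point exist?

Maximin = -3, Minimax = 3, Saddle: False

Work:
Row minimums: [-4, -3] → maximin = -3
Column maximums: [3, 3, 4] → minimax = 3
No saddle point (maximin ≠ minimax). Mixed strategy needed.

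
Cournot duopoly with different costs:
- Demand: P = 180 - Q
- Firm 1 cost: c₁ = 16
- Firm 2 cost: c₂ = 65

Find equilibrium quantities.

q₁* = 71.0, q₂* = 22.0

Work:
Reaction: q₁ = (180 - 16 - q₂)/2
Reaction: q₂ = (180 - 65 - q₁)/2
Solve simultaneously:
q₁* = (180 - 2×16 + 65)/3 = 71.0
q₂* = (180 - 2×65 + 16)/3 = 22.0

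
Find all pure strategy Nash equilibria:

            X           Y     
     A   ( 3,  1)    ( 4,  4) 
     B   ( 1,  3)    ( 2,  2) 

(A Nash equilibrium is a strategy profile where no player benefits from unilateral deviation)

Nash equilibrium: (A, Y)

Work:
Best responses:
  P1 vs X: payoffs [3, 1] → best response A (payoff 3)
  P1 vs Y: payoffs [4, 2] → best response A (payoff 4)
  P2 vs A: payoffs [1, 4] → best response Y (payoff 4)
  P2 vs B: payoffs [3, 2] → best response X (payoff 3)
Mutual best responses: (A,Y) → Nash equilibria.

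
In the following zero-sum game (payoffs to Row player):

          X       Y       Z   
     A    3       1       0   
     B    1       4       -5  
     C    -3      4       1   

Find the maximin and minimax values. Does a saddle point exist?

Maximin = 0, Minimax = 1, Saddle: False

Work:
Row minimums: [0, -5, -3] → maximin = 0
Column maximums: [3, 4, 1] → minimax = 1
No saddle point (maximin ≠ minimax). Mixed strategy needed.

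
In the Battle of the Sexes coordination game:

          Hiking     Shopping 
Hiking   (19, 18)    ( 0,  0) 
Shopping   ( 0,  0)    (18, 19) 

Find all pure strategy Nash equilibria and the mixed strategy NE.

Pure NE: (Hiking, Hiking) and (Shopping, Shopping); Mixed NE: p = 0.5135, q = 0.4865

Work:
Check pure NE:
(Hiking, Hiking): (19, 18) - no unilateral deviation beneficial
(Shopping, Shopping): (18, 19) - no unilateral deviation beneficial
Mixed NE: P1 plays Hiking with p = 0.5135, P2 plays Hiking with q = 0.4865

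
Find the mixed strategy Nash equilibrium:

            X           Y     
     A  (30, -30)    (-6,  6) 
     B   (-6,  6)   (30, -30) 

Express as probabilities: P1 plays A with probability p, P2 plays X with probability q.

p = 0.5, q = 0.5

Work:
Find probabilities that make opponent indifferent:
P2 chooses q to make P1 indifferent between A and B
P1 chooses p to make P2 indifferent between X and Y
Mixed NE: P1 plays (A: 0.5, B: 0.5), P2 plays (X: 0.5, Y: 0.5)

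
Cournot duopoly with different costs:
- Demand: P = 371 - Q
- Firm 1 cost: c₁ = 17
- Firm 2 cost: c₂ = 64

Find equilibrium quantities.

q₁* = 133.67, q₂* = 86.67

Work:
Reaction: q₁ = (371 - 17 - q₂)/2
Reaction: q₂ = (371 - 64 - q₁)/2
Solve simultaneously:
q₁* = (371 - 2×17 + 64)/3 = 133.67
q₂* = (371 - 2×64 + 17)/3 = 86.67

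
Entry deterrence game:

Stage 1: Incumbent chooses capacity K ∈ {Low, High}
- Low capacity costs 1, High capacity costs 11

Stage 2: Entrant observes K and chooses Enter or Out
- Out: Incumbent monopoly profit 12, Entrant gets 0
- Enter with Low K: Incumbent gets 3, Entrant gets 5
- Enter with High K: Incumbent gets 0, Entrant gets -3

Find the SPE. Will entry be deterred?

SPE: (Low, Enter|Low, Out|High); Entry not deterred. Incumbent net profit = 2, Entrant gets 5

Work:
After Low K: Entrant enters (5 > 0)
After High K: Entrant stays out (-3 < 0)
Incumbent: Low → 3−1=2, High → 12−11=1
Incumbent chooses Low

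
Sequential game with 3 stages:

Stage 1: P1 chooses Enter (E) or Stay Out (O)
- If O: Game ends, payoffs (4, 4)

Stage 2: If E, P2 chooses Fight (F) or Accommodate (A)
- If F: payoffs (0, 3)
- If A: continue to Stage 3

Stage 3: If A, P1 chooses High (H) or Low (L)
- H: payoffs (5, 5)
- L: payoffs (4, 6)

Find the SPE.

SPE: (E, A, H); Outcome (5, 5)

Work:
Stage 3: P1 chooses H (5 vs 4)
Stage 2: P2: F->3, A->5 (anticipating H). Choose A
Stage 1: P1: O->4, E->5 (anticipating A, H). Choose E
SPE path: E -> A -> H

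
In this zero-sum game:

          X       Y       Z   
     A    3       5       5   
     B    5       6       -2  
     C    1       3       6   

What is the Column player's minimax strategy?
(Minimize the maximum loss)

Column should play X, value = 5

Work:
Column player minimizes Row's maximum payoff:
Column X: max payoff to Row = 5
Column Y: max payoff to Row = 6
Column Z: max payoff to Row = 6
Minimum is 5, achieved by column X.
Minimax strategy: X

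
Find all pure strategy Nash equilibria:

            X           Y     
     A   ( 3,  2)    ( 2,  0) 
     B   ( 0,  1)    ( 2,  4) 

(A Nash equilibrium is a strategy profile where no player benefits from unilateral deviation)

Nash equilibrium: (A, X), (B, Y)

Work:
Best responses:
  P1 vs X: payoffs [3, 0] → best response A (payoff 3)
  P1 vs Y: payoffs [2, 2] → best response A/B (payoff 2)
  P2 vs A: payoffs [2, 0] → best response X (payoff 2)
  P2 vs B: payoffs [1, 4] → best response Y (payoff 4)
Mutual best responses: (A,X), (B,Y) → Nash equilibria.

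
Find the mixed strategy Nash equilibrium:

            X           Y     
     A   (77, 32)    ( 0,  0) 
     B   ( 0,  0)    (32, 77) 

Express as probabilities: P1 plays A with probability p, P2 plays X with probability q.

p = 0.7064, q = 0.2936

Work:
Find probabilities that make opponent indifferent:
P2 chooses q to make P1 indifferent between A and B
P1 chooses p to make P2 indifferent between X and Y
Mixed NE: P1 plays (A: 0.7064, B: 0.2936), P2 plays (X: 0.2936, Y: 0.7064)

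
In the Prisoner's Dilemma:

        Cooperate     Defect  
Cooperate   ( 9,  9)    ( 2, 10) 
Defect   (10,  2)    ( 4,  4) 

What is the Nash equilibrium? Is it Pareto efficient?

(Defect, Defect) is NE; not Pareto efficient

Work:
Defect dominates Cooperate for both players:
If P2 cooperates: Defect (10) > Cooperate (9)
If P2 defects: Defect (4) > Cooperate (2)
NE: (Defect, Defect) with payoff (4, 4)
But (Cooperate, Cooperate) = (9, 9) Pareto dominates (4, 4)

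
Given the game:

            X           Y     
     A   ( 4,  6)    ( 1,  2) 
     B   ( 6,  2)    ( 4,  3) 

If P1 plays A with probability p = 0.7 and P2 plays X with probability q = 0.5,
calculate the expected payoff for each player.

E[P1] = 3.25, E[P2] = 3.55

Work:
E[P1] = p·q·π₁(A,X) + p·(1-q)·π₁(A,Y) + (1-p)·q·π₁(B,X) + (1-p)·(1-q)·π₁(B,Y)
= 0.7·0.5·4 + 0.7·0.5·1 + 0.3·0.5·6 + 0.3·0.5·4
= 3.25

E[P2] = 3.55 (similar calculation)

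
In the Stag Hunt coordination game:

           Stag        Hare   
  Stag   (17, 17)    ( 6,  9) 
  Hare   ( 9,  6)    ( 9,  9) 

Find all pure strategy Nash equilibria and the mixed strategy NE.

Pure NE: (Stag, Stag) and (Hare, Hare); Mixed NE: p = 0.2727, q = 0.2727

Work:
Check pure NE:
(Stag, Stag): (17, 17) - no unilateral deviation beneficial
(Hare, Hare): (9, 9) - no unilateral deviation beneficial
Mixed NE: P1 plays Stag with p = 0.2727, P2 plays Stag with q = 0.2727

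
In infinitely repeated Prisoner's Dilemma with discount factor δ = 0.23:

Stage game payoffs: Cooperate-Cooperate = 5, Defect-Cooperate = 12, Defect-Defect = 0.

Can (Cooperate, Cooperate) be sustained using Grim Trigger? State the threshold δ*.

δ* = 0.5833; since δ = 0.23 < 0.5833, cooperation cannot be sustained

Work:
For Grim Trigger:
Cooperate forever: 5/(1-δ)
Defect then punished: 12 + 0·δ/(1-δ)
Need: 5/(1-δ) ≥ 12 + 0·δ/(1-δ)
Solving: δ ≥ (T-R)/(T-P) = (12-5)/(12-0) = 0.5833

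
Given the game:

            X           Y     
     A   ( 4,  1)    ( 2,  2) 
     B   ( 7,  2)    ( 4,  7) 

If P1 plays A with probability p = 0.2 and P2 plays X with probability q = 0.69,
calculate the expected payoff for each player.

E[P1] = 5.532, E[P2] = 3.102

Work:
E[P1] = p·q·π₁(A,X) + p·(1-q)·π₁(A,Y) + (1-p)·q·π₁(B,X) + (1-p)·(1-q)·π₁(B,Y)
= 0.2·0.69·4 + 0.2·0.31·2 + 0.8·0.69·7 + 0.8·0.31·4
= 5.532

E[P2] = 3.102 (similar calculation)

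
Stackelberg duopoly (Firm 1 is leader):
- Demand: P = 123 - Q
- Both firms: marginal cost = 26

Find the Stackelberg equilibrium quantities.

q₁* (leader) = 48.5, q₂* (follower) = 24.25

Work:
Follower's reaction: q₂ = (a - c - q₁)/2
Leader substitutes: π₁ = q₁·(a - q₁ - (a-c-q₁)/2 - c)
FOC: q₁* = (123 - 26)/2 = 48.50
Then: q₂* = (123 - 26 - 48.5)/2 = 24.25
Leader has first-mover advantage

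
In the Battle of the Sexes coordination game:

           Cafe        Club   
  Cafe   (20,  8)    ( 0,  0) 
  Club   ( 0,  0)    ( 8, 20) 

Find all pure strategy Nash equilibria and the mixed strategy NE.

Pure NE: (Cafe, Cafe) and (Club, Club); Mixed NE: p = 0.7143, q = 0.2857

Work:
Check pure NE:
(Cafe, Cafe): (20, 8) - no unilateral deviation beneficial
(Club, Club): (8, 20) - no unilateral deviation beneficial
Mixed NE: P1 plays Cafe with p = 0.7143, P2 plays Cafe with q = 0.2857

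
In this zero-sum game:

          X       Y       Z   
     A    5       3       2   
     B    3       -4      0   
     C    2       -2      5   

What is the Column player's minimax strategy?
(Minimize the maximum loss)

Column should play Y, value = 3

Work:
Column player minimizes Row's maximum payoff:
Column X: max payoff to Row = 5
Column Y: max payoff to Row = 3
Column Z: max payoff to Row = 5
Minimum is 3, achieved by column Y.
Minimax strategy: Y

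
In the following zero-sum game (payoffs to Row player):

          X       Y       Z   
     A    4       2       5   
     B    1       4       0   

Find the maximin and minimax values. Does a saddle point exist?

Maximin = 2, Minimax = 4, Saddle: False

Work:
Row minimums: [2, 0] → maximin = 2
Column maximums: [4, 4, 5] → minimax = 4
No saddle point (maximin ≠ minimax). Mixed strategy needed.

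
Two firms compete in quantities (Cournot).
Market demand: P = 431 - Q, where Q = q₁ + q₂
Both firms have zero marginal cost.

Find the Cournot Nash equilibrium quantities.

q₁* = q₂* = 143.67; P* = 143.67

Work:
Profit: π_i = P·q_i = (a - q_i - q_j)·q_i
FOC: ∂π_i/∂q_i = a - 2q_i - q_j = 0
Reaction function: q_i = (431 - q_j)/2
Symmetry: q* = 431/3 = 143.67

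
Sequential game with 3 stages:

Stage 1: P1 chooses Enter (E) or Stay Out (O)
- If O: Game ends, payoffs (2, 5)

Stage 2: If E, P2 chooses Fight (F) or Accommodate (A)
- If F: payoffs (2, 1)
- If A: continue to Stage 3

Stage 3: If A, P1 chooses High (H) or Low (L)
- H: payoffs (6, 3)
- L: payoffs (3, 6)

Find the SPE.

SPE: (E, A, H); Outcome (6, 3)

Work:
Stage 3: P1 chooses H (6 vs 3)
Stage 2: P2: F->1, A->3 (anticipating H). Choose A
Stage 1: P1: O->2, E->6 (anticipating A, H). Choose E
SPE path: E -> A -> H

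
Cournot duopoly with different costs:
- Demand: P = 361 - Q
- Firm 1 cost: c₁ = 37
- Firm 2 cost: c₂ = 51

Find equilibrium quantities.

q₁* = 112.67, q₂* = 98.67

Work:
Reaction: q₁ = (361 - 37 - q₂)/2
Reaction: q₂ = (361 - 51 - q₁)/2
Solve simultaneously:
q₁* = (361 - 2×37 + 51)/3 = 112.67
q₂* = (361 - 2×51 + 37)/3 = 98.67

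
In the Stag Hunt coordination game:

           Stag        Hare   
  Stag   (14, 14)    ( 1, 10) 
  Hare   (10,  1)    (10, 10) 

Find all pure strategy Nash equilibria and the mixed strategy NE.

Pure NE: (Stag, Stag) and (Hare, Hare); Mixed NE: p = 0.6923, q = 0.6923

Work:
Check pure NE:
(Stag, Stag): (14, 14) - no unilateral deviation beneficial
(Hare, Hare): (10, 10) - no unilateral deviation beneficial
Mixed NE: P1 plays Stag with p = 0.6923, P2 plays Stag with q = 0.6923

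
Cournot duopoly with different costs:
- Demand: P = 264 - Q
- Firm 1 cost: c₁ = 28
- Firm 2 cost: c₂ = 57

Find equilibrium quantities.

q₁* = 88.33, q₂* = 59.33

Work:
Reaction: q₁ = (264 - 28 - q₂)/2
Reaction: q₂ = (264 - 57 - q₁)/2
Solve simultaneously:
q₁* = (264 - 2×28 + 57)/3 = 88.33
q₂* = (264 - 2×57 + 28)/3 = 59.33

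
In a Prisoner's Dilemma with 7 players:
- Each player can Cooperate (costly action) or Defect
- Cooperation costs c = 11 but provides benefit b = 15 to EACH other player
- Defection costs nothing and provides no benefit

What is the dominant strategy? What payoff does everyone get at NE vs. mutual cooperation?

Dominant: Defect; NE payoff = 0; Coop payoff = 79

Work:
Defect dominates (saves cost c = 11, benefit to others is external)
NE: All defect → everyone gets 0
If all cooperate: each receives (6)×15 - 11 = 79
Social dilemma: 79 > 0 but NE gives 0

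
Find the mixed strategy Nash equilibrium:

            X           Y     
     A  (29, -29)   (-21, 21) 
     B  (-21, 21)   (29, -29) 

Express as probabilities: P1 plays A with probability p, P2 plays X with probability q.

p = 0.5, q = 0.5

Work:
Find probabilities that make opponent indifferent:
P2 chooses q to make P1 indifferent between A and B
P1 chooses p to make P2 indifferent between X and Y
Mixed NE: P1 plays (A: 0.5, B: 0.5), P2 plays (X: 0.5, Y: 0.5)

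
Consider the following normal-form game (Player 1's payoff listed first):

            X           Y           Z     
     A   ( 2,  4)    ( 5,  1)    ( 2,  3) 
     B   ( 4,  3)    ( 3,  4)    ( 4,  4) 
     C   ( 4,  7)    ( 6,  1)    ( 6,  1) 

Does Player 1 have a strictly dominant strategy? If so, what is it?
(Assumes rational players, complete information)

No strictly dominant strategy exists for Player 1

Work:
A strategy strictly dominates another if it gives a strictly higher payoff against every opponent action. Compare each pair of P1's strategies column-by-column:
  A vs B: [2 vs 4, 5 vs 3, 2 vs 4] → A does not strictly dominate B (column X: 2 ≤ 4)
  A vs C: [2 vs 4, 5 vs 6, 2 vs 6] → A does not strictly dominate C (column X: 2 ≤ 4)
  B vs A: [4 vs 2, 3 vs 5, 4 vs 2] → B does not strictly dominate A (column Y: 3 ≤ 5)
  B vs C: [4 vs 4, 3 vs 6, 4 vs 6] → B does not strictly dominate C (column X: 4 ≤ 4)
  C vs A: [4 vs 2, 6 vs 5, 6 vs 2] → C strictly dominates A
  C vs B: [4 vs 4, 6 vs 3, 6 vs 4] → C does not strictly dominate B (column X: 4 ≤ 4)
No single strategy strictly dominates all others → no strictly dominant strategy.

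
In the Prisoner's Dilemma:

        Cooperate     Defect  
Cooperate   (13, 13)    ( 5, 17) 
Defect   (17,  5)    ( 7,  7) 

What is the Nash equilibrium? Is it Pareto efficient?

(Defect, Defect) is NE; not Pareto efficient

Work:
Defect dominates Cooperate for both players:
If P2 cooperates: Defect (17) > Cooperate (13)
If P2 defects: Defect (7) > Cooperate (5)
NE: (Defect, Defect) with payoff (7, 7)
But (Cooperate, Cooperate) = (13, 13) Pareto dominates (7, 7)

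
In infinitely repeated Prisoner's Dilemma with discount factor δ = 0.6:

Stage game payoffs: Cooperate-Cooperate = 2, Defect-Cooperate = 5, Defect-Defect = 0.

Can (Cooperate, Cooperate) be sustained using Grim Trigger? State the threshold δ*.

δ* = 0.6; since δ = 0.6 ≥ 0.6, cooperation can be sustained

Work:
For Grim Trigger:
Cooperate forever: 2/(1-δ)
Defect then punished: 5 + 0·δ/(1-δ)
Need: 2/(1-δ) ≥ 5 + 0·δ/(1-δ)
Solving: δ ≥ (T-R)/(T-P) = (5-2)/(5-0) = 0.6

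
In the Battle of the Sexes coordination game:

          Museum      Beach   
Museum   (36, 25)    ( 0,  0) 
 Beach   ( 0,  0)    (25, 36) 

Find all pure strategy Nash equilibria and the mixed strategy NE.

Pure NE: (Museum, Museum) and (Beach, Beach); Mixed NE: p = 0.5902, q = 0.4098

Work:
Check pure NE:
(Museum, Museum): (36, 25) - no unilateral deviation beneficial
(Beach, Beach): (25, 36) - no unilateral deviation beneficial
Mixed NE: P1 plays Museum with p = 0.5902, P2 plays Museum with q = 0.4098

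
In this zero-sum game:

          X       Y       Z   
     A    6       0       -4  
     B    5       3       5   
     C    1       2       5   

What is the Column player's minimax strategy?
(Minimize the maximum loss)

Column should play Y, value = 3

Work:
Column player minimizes Row's maximum payoff:
Column X: max payoff to Row = 6
Column Y: max payoff to Row = 3
Column Z: max payoff to Row = 5
Minimum is 3, achieved by column Y.
Minimax strategy: Y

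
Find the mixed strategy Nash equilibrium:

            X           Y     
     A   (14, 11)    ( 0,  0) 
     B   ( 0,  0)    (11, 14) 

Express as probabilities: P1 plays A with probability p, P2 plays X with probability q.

p = 0.56, q = 0.44

Work:
Find probabilities that make opponent indifferent:
P2 chooses q to make P1 indifferent between A and B
P1 chooses p to make P2 indifferent between X and Y
Mixed NE: P1 plays (A: 0.56, B: 0.44), P2 plays (X: 0.44, Y: 0.56)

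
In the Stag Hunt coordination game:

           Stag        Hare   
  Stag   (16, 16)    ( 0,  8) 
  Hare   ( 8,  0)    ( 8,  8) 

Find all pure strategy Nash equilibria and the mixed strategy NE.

Pure NE: (Stag, Stag) and (Hare, Hare); Mixed NE: p = 0.5, q = 0.5

Work:
Check pure NE:
(Stag, Stag): (16, 16) - no unilateral deviation beneficial
(Hare, Hare): (8, 8) - no unilateral deviation beneficial
Mixed NE: P1 plays Stag with p = 0.5, P2 plays Stag with q = 0.5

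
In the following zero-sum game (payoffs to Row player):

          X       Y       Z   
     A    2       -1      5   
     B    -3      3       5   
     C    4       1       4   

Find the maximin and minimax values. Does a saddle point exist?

Maximin = 1, Minimax = 3, Saddle: False

Work:
Row minimums: [-1, -3, 1] → maximin = 1
Column maximums: [4, 3, 5] → minimax = 3
No saddle point (maximin ≠ minimax). Mixed strategy needed.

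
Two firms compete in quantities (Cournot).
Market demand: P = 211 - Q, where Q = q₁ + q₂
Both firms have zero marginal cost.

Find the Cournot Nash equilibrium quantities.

q₁* = q₂* = 70.33; P* = 70.33

Work:
Profit: π_i = P·q_i = (a - q_i - q_j)·q_i
FOC: ∂π_i/∂q_i = a - 2q_i - q_j = 0
Reaction function: q_i = (211 - q_j)/2
Symmetry: q* = 211/3 = 70.33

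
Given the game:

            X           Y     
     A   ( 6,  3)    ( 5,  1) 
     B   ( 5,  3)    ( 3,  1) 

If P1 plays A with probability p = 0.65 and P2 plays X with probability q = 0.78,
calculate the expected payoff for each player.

E[P1] = 5.353, E[P2] = 2.56

Work:
E[P1] = p·q·π₁(A,X) + p·(1-q)·π₁(A,Y) + (1-p)·q·π₁(B,X) + (1-p)·(1-q)·π₁(B,Y)
= 0.65·0.78·6 + 0.65·0.22·5 + 0.35·0.78·5 + 0.35·0.22·3
= 5.353

E[P2] = 2.56 (similar calculation)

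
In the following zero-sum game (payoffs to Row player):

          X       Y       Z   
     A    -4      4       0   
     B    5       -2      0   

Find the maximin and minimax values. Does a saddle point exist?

Maximin = -2, Minimax = 0, Saddle: False

Work:
Row minimums: [-4, -2] → maximin = -2
Column maximums: [5, 4, 0] → minimax = 0
No saddle point (maximin ≠ minimax). Mixed strategy needed.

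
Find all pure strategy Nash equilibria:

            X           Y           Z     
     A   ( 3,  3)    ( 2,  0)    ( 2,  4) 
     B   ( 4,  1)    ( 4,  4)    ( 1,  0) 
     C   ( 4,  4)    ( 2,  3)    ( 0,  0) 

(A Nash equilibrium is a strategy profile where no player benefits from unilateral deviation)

Nash equilibrium: (A, Z), (B, Y), (C, X)

Work:
Best responses:
  P1 vs X: payoffs [3, 4, 4] → best response B/C (payoff 4)
  P1 vs Y: payoffs [2, 4, 2] → best response B (payoff 4)
  P1 vs Z: payoffs [2, 1, 0] → best response A (payoff 2)
  P2 vs A: payoffs [3, 0, 4] → best response Z (payoff 4)
  P2 vs B: payoffs [1, 4, 0] → best response Y (payoff 4)
  P2 vs C: payoffs [4, 3, 0] → best response X (payoff 4)
Mutual best responses: (A,Z), (B,Y), (C,X) → Nash equilibria.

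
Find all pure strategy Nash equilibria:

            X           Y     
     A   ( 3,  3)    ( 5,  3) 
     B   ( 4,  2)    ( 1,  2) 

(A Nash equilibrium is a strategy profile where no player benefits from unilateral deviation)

Nash equilibrium: (A, Y), (B, X)

Work:
Best responses:
  P1 vs X: payoffs [3, 4] → best response B (payoff 4)
  P1 vs Y: payoffs [5, 1] → best response A (payoff 5)
  P2 vs A: payoffs [3, 3] → best response X/Y (payoff 3)
  P2 vs B: payoffs [2, 2] → best response X/Y (payoff 2)
Mutual best responses: (A,Y), (B,X) → Nash equilibria.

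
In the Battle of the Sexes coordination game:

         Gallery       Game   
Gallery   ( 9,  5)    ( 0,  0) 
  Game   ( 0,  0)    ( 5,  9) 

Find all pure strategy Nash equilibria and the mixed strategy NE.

Pure NE: (Gallery, Gallery) and (Game, Game); Mixed NE: p = 0.6429, q = 0.3571

Work:
Check pure NE:
(Gallery, Gallery): (9, 5) - no unilateral deviation beneficial
(Game, Game): (5, 9) - no unilateral deviation beneficial
Mixed NE: P1 plays Gallery with p = 0.6429, P2 plays Gallery with q = 0.3571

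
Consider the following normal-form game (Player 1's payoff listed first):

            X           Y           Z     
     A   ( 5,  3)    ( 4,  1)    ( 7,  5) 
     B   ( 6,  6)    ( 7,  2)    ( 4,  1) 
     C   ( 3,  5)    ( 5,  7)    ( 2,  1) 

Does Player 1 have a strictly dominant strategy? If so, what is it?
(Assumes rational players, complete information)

No strictly dominant strategy exists for Player 1

Work:
A strategy strictly dominates another if it gives a strictly higher payoff against every opponent action. Compare each pair of P1's strategies column-by-column:
  A vs B: [5 vs 6, 4 vs 7, 7 vs 4] → A does not strictly dominate B (column X: 5 ≤ 6)
  A vs C: [5 vs 3, 4 vs 5, 7 vs 2] → A does not strictly dominate C (column Y: 4 ≤ 5)
  B vs A: [6 vs 5, 7 vs 4, 4 vs 7] → B does not strictly dominate A (column Z: 4 ≤ 7)
  B vs C: [6 vs 3, 7 vs 5, 4 vs 2] → B strictly dominates C
  C vs A: [3 vs 5, 5 vs 4, 2 vs 7] → C does not strictly dominate A (column X: 3 ≤ 5)
  C vs B: [3 vs 6, 5 vs 7, 2 vs 4] → C does not strictly dominate B (column X: 3 ≤ 6)
No single strategy strictly dominates all others → no strictly dominant strategy.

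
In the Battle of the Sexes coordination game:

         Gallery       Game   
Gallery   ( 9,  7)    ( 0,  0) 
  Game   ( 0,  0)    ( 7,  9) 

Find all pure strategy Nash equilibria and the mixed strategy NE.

Pure NE: (Gallery, Gallery) and (Game, Game); Mixed NE: p = 0.5625, q = 0.4375

Work:
Check pure NE:
(Gallery, Gallery): (9, 7) - no unilateral deviation beneficial
(Game, Game): (7, 9) - no unilateral deviation beneficial
Mixed NE: P1 plays Gallery with p = 0.5625, P2 plays Gallery with q = 0.4375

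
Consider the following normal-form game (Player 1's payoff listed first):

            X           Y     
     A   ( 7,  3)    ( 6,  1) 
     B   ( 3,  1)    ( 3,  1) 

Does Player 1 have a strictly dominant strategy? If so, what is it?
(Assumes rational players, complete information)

Yes, Player 1's strictly dominant strategy is A

Work:
A strategy strictly dominates another if it gives a strictly higher payoff against every opponent action. Compare each pair of P1's strategies column-by-column:
  A vs B: [7 vs 3, 6 vs 3] → A strictly dominates B
  B vs A: [3 vs 7, 3 vs 6] → B does not strictly dominate A (column X: 3 ≤ 7)
A strictly dominates every other strategy → strictly dominant.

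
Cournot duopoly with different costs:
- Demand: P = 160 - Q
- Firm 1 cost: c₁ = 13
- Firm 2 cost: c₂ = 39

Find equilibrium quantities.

q₁* = 57.67, q₂* = 31.67

Work:
Reaction: q₁ = (160 - 13 - q₂)/2
Reaction: q₂ = (160 - 39 - q₁)/2
Solve simultaneously:
q₁* = (160 - 2×13 + 39)/3 = 57.67
q₂* = (160 - 2×39 + 13)/3 = 31.67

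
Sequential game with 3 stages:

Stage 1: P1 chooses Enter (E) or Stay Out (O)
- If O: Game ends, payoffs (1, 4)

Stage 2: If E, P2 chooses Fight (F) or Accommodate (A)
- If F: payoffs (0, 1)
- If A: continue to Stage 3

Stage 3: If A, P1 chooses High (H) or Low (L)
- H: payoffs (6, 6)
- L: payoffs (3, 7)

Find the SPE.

SPE: (E, A, H); Outcome (6, 6)

Work:
Stage 3: P1 chooses H (6 vs 3)
Stage 2: P2: F->1, A->6 (anticipating H). Choose A
Stage 1: P1: O->1, E->6 (anticipating A, H). Choose E
SPE path: E -> A -> H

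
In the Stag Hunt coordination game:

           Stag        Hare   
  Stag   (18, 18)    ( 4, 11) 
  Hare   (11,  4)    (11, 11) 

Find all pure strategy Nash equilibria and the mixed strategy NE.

Pure NE: (Stag, Stag) and (Hare, Hare); Mixed NE: p = 0.5, q = 0.5

Work:
Check pure NE:
(Stag, Stag): (18, 18) - no unilateral deviation beneficial
(Hare, Hare): (11, 11) - no unilateral deviation beneficial
Mixed NE: P1 plays Stag with p = 0.5, P2 plays Stag with q = 0.5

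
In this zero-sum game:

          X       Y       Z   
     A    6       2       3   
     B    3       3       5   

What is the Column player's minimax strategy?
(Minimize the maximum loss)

Column should play Y, value = 3

Work:
Column player minimizes Row's maximum payoff:
Column X: max payoff to Row = 6
Column Y: max payoff to Row = 3
Column Z: max payoff to Row = 5
Minimum is 3, achieved by column Y.
Minimax strategy: Y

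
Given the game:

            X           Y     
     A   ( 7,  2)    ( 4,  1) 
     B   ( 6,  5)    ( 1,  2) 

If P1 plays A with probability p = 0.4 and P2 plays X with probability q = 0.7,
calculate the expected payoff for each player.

E[P1] = 5.14, E[P2] = 3.14

Work:
E[P1] = p·q·π₁(A,X) + p·(1-q)·π₁(A,Y) + (1-p)·q·π₁(B,X) + (1-p)·(1-q)·π₁(B,Y)
= 0.4·0.7·7 + 0.4·0.3·4 + 0.6·0.7·6 + 0.6·0.3·1
= 5.14

E[P2] = 3.14 (similar calculation)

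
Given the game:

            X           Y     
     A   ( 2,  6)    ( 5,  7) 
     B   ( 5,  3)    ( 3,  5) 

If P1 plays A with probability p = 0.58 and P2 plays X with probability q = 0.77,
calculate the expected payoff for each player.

E[P1] = 3.467, E[P2] = 5.0666

Work:
E[P1] = p·q·π₁(A,X) + p·(1-q)·π₁(A,Y) + (1-p)·q·π₁(B,X) + (1-p)·(1-q)·π₁(B,Y)
= 0.58·0.77·2 + 0.58·0.23·5 + 0.42·0.77·5 + 0.42·0.23·3
= 3.467

E[P2] = 5.0666 (similar calculation)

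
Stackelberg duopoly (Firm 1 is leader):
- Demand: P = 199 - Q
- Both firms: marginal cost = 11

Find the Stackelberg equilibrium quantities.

q₁* (leader) = 94.0, q₂* (follower) = 47.0

Work:
Follower's reaction: q₂ = (a - c - q₁)/2
Leader substitutes: π₁ = q₁·(a - q₁ - (a-c-q₁)/2 - c)
FOC: q₁* = (199 - 11)/2 = 94.00
Then: q₂* = (199 - 11 - 94.0)/2 = 47.00
Leader has first-mover advantage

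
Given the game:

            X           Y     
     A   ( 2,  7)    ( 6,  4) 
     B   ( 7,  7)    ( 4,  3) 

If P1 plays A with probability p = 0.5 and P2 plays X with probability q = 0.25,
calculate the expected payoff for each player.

E[P1] = 4.875, E[P2] = 4.375

Work:
E[P1] = p·q·π₁(A,X) + p·(1-q)·π₁(A,Y) + (1-p)·q·π₁(B,X) + (1-p)·(1-q)·π₁(B,Y)
= 0.5·0.25·2 + 0.5·0.75·6 + 0.5·0.25·7 + 0.5·0.75·4
= 4.875

E[P2] = 4.375 (similar calculation)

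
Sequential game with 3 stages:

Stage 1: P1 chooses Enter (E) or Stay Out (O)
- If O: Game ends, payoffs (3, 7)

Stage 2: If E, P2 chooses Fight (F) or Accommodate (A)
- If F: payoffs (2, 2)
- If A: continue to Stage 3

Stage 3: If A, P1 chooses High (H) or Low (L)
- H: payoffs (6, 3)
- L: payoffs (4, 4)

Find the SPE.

SPE: (E, A, H); Outcome (6, 3)

Work:
Stage 3: P1 chooses H (6 vs 4)
Stage 2: P2: F->2, A->3 (anticipating H). Choose A
Stage 1: P1: O->3, E->6 (anticipating A, H). Choose E
SPE path: E -> A -> H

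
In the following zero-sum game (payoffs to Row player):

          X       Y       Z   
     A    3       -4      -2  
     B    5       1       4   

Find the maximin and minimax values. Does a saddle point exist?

Maximin = 1, Minimax = 1, Saddle: True

Work:
Row minimums: [-4, 1] → maximin = 1
Column maximums: [5, 1, 4] → minimax = 1
Saddle point exists! Game value = 1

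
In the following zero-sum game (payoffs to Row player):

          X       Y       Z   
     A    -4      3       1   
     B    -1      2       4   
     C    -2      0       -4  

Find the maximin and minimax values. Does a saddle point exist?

Maximin = -1, Minimax = -1, Saddle: True

Work:
Row minimums: [-4, -1, -4] → maximin = -1
Column maximums: [-1, 3, 4] → minimax = -1
Saddle point exists! Game value = -1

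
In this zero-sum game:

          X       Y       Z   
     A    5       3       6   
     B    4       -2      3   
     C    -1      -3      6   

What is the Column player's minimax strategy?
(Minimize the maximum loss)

Column should play Y, value = 3

Work:
Column player minimizes Row's maximum payoff:
Column X: max payoff to Row = 5
Column Y: max payoff to Row = 3
Column Z: max payoff to Row = 6
Minimum is 3, achieved by column Y.
Minimax strategy: Y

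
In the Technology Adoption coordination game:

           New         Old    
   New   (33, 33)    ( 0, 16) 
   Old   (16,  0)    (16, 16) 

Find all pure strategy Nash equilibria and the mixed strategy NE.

Pure NE: (New, New) and (Old, Old); Mixed NE: p = 0.4848, q = 0.4848

Work:
Check pure NE:
(New, New): (33, 33) - no unilateral deviation beneficial
(Old, Old): (16, 16) - no unilateral deviation beneficial
Mixed NE: P1 plays New with p = 0.4848, P2 plays New with q = 0.4848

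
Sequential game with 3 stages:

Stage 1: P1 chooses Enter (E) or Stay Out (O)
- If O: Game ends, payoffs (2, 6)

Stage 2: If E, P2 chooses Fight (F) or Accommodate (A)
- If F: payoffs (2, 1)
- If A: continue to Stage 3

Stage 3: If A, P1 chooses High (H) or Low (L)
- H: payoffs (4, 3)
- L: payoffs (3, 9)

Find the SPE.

SPE: (E, A, H); Outcome (4, 3)

Work:
Stage 3: P1 chooses H (4 vs 3)
Stage 2: P2: F->1, A->3 (anticipating H). Choose A
Stage 1: P1: O->2, E->4 (anticipating A, H). Choose E
SPE path: E -> A -> H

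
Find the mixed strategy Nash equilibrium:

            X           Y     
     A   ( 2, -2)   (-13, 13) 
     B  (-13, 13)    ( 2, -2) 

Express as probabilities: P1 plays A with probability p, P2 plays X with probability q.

p = 0.5, q = 0.5

Work:
Find probabilities that make opponent indifferent:
P2 chooses q to make P1 indifferent between A and B
P1 chooses p to make P2 indifferent between X and Y
Mixed NE: P1 plays (A: 0.5, B: 0.5), P2 plays (X: 0.5, Y: 0.5)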